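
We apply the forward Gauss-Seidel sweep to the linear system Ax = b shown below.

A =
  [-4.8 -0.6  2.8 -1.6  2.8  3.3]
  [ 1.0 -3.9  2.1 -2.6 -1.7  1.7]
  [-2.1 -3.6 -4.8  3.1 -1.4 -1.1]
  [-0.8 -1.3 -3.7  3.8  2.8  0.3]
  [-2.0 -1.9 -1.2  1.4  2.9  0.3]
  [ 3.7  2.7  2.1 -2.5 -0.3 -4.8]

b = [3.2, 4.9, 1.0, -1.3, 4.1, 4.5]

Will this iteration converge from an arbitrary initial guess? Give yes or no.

no

Diagonal D = diag(-4.8, -3.9, -4.8, 3.8, 2.9, -4.8); L, U strict lower/upper.
T_GS = -(D+L)⁻¹U: row 0 first, T[0,2] = -(2.8)/(-4.8) = +0.5833; later rows by forward substitution.
  T[0,:] = [+0.0000, -0.1250, +0.5833, -0.3333, +0.5833, +0.6875]
  T[1,:] = [+0.0000, -0.0321, +0.6880, -0.7521, -0.2863, +0.6122]
  T[2,:] = [+0.0000, +0.0787, -0.7712, +1.3558, -0.3321, -0.9891]
  T[3,:] = [+0.0000, +0.0394, -0.3928, +0.9926, -1.0354, -0.6878]
  T[4,:] = [+0.0000, -0.0936, +0.7236, -0.6408, +0.5771, +0.6946]
  T[5,:] = [+0.0000, -0.0946, +0.6586, -0.5638, +0.6465, +0.7564]
|roots of det(T-λI)|: 1.2171, 0.8334, 0.6626, 0.0950, 0.0400, 0.0000.
spectral radius ρ = 1.2171; 1.2171 > 1 ⇒ diverges.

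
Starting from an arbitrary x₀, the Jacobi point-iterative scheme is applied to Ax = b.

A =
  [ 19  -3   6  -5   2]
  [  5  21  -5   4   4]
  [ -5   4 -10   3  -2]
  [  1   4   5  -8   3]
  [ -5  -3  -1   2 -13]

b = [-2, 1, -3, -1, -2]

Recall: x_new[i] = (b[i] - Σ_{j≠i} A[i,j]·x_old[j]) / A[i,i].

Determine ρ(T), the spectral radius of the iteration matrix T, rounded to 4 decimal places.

0.8603

Diagonal D = diag(19, 21, -10, -8, -13); L, U strict lower/upper.
T_J = -D⁻¹(L+U): T[1,0] = -(5)/(21) = -0.2381; T[1,1] = 0.
  T[0,:] = [+0.0000 +0.1579 -0.3158 +0.2632 -0.1053]
  T[1,:] = [-0.2381 +0.0000 +0.2381 -0.1905 -0.1905]
  T[2,:] = [-0.5000 +0.4000 +0.0000 +0.3000 -0.2000]
  T[3,:] = [+0.1250 +0.5000 +0.6250 +0.0000 +0.3750]
  T[4,:] = [-0.3846 -0.2308 -0.0769 +0.1538 +0.0000]
|roots of det(T-λI)|: 0.8603, 0.4244, 0.4244, 0.1854, 0.0835.
ρ = 0.8603; 0.8603 < 1: convergent.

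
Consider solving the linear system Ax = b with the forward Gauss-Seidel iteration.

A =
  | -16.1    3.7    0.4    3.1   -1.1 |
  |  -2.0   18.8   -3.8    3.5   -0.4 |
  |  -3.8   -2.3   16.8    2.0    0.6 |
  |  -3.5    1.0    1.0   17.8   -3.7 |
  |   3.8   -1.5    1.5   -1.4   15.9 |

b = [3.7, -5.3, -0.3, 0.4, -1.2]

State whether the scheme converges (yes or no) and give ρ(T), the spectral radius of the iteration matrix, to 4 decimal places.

yes, ρ = 0.1758

Split A = D + L + U, D = diag(-16.1, 18.8, 16.8, 17.8, 15.9).
GS T = -(D+L)⁻¹U: row 0 first, T[0,1] = -(3.7)/(-16.1) = +0.2298; later rows by forward substitution.
  T[0,:] = [+0.0000 +0.2298 +0.0248 +0.1925 -0.0683]
  T[1,:] = [+0.0000 +0.0244 +0.2048 -0.1657 +0.0140]
  T[2,:] = [+0.0000 +0.0553 +0.0337 -0.0982 -0.0493]
  T[3,:] = [+0.0000 +0.0407 -0.0085 +0.0527 +0.1964]
  T[4,:] = [+0.0000 -0.0543 +0.0095 -0.0477 +0.0396]
|eigenvalues of T|: 0.1758, 0.1463, 0.1463, 0.0730, 0.0000.
ρ(T) = max|λ| = 0.1758; 0.1758 < 1 ⇒ converges.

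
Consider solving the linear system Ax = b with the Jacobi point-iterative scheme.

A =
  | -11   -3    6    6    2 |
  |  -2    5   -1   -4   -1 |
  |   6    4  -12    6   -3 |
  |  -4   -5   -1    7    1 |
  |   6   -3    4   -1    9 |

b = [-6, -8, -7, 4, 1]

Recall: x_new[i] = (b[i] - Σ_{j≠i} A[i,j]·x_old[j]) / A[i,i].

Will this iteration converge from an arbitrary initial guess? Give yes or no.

no

Split A = D + L + U, D = diag(-11, 5, -12, 7, 9).
Jacobi: T = -D⁻¹(L+U), T[2,3] = -(6)/(-12) = +0.5000; T[2,2] = 0.
  T[0,:] = [+0.0000 -0.2727 +0.5455 +0.5455 +0.1818]
  T[1,:] = [+0.4000 +0.0000 +0.2000 +0.8000 +0.2000]
  T[2,:] = [+0.5000 +0.3333 +0.0000 +0.5000 -0.2500]
  T[3,:] = [+0.5714 +0.7143 +0.1429 +0.0000 -0.1429]
  T[4,:] = [-0.6667 +0.3333 -0.4444 +0.1111 +0.0000]
|eigenvalues of T|: 1.2286, 0.6739, 0.5226, 0.5226, 0.3860.
spectral radius ρ = 1.2286; 1.2286 > 1: divergent.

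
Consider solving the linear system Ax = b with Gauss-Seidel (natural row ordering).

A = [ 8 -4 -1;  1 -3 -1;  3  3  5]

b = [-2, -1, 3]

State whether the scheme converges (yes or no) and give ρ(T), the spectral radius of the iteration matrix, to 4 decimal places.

Diagonal D = diag(8, -3, 5); L, U strict lower/upper.
GS T = -(D+L)⁻¹U: row 0 first, T[0,1] = -(-4)/(8) = +0.5000; later rows by forward substitution.
  T[0,:] = [+0.0000  +0.5000  +0.1250]
  T[1,:] = [+0.0000  +0.1667  -0.2917]
  T[2,:] = [+0.0000  -0.4000  +0.1000]
|roots of det(T-λI)|: 0.4765, 0.2099, 0.0000.
ρ = 0.4765; 0.4765 < 1, so it converges for any x₀.

yes, ρ = 0.4765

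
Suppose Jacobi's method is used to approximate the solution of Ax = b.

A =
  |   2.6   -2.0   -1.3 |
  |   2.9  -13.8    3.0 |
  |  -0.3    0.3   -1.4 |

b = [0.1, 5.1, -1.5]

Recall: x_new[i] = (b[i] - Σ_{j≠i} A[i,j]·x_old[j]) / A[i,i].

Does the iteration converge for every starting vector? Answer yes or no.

Let D = diag(2.6, -13.8, -1.4); L, U the strict triangles.
Jacobi T = -D⁻¹(L+U): T[0,2] = -(-1.3)/(2.6) = +0.5000; T[0,0] = 0.
  T[0,:] = [+0.0000 +0.7692 +0.5000]
  T[1,:] = [+0.2101 +0.0000 +0.2174]
  T[2,:] = [-0.2143 +0.2143 +0.0000]
|λ(T)| sorted: 0.3702, 0.1897, 0.1897.
spectral radius ρ = 0.3702; 0.3702 < 1, so it converges for any x₀.

yes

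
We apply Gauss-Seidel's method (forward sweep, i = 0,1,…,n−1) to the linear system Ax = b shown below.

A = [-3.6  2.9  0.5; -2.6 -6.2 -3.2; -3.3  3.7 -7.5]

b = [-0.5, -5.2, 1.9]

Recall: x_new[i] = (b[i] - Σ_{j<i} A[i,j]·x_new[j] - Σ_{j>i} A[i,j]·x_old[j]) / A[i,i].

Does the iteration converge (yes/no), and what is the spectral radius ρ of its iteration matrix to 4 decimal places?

yes, ρ = 0.8882

Split A = D + L + U, D = diag(-3.6, -6.2, -7.5).
Gauss-Seidel: T = -(D+L)⁻¹U, row 0 first, T[0,1] = -(2.9)/(-3.6) = +0.8056; later rows by forward substitution.
  T[0,:] = [+0.0000  +0.8056  +0.1389]
  T[1,:] = [+0.0000  -0.3378  -0.5744]
  T[2,:] = [+0.0000  -0.5211  -0.3445]
|eigenvalues of T|: 0.8882, 0.2060, 0.0000.
spectral radius ρ = 0.8882; 0.8882 < 1: convergent.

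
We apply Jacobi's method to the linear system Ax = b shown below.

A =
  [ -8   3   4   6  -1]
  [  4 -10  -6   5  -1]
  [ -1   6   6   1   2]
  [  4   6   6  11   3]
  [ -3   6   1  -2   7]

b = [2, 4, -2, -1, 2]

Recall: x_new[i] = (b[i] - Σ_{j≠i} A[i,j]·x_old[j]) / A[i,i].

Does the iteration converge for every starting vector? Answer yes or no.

no

A = D + L + U where D = diag(-8, -10, 6, 11, 7).
Jacobi: T = -D⁻¹(L+U), T[4,0] = -(-3)/(7) = +0.4286; T[4,4] = 0.
  T[0,:] = [+0.0000, +0.3750, +0.5000, +0.7500, -0.1250]
  T[1,:] = [+0.4000, +0.0000, -0.6000, +0.5000, -0.1000]
  T[2,:] = [+0.1667, -1.0000, +0.0000, -0.1667, -0.3333]
  T[3,:] = [-0.3636, -0.5455, -0.5455, +0.0000, -0.2727]
  T[4,:] = [+0.4286, -0.8571, -0.1429, +0.2857, +0.0000]
eigenvalue magnitudes: 1.1661, 0.8096, 0.8096, 0.7858, 0.2961.
ρ = 1.1661; 1.1661 > 1, so it fails to converge.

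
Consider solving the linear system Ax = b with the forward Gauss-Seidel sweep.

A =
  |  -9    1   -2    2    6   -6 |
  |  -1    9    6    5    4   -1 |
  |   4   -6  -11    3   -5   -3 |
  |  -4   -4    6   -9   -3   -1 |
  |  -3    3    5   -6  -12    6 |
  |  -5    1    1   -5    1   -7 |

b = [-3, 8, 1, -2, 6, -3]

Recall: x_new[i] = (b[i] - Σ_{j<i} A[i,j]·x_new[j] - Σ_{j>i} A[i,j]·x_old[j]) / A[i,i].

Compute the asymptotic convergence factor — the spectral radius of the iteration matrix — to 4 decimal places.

Diagonal D = diag(-9, 9, -11, -9, -12, -7); L, U strict lower/upper.
GS T = -(D+L)⁻¹U: row 0 first, T[0,2] = -(-2)/(-9) = -0.2222; later rows by forward substitution.
  T[0,:] = [+0.0000  +0.1111  -0.2222  +0.2222  +0.6667  -0.6667]
  T[1,:] = [+0.0000  +0.0123  -0.6914  -0.5309  -0.3704  +0.0370]
  T[2,:] = [+0.0000  +0.0337  +0.2963  +0.6431  -0.0101  -0.5354]
  T[3,:] = [+0.0000  -0.0324  +0.6036  +0.5659  -0.4718  -0.1882]
  T[4,:] = [+0.0000  +0.0055  -0.2956  -0.2033  -0.0276  +0.5470]
  T[5,:] = [+0.0000  -0.0488  -0.3711  -0.5760  -0.1975  +0.6176]
eigenvalue magnitudes: 1.5344, 0.3468, 0.3468, 0.1254, 0.1039, 0.0000.
spectral radius ρ = 1.5344; 1.5344 > 1, so it fails to converge.

1.5344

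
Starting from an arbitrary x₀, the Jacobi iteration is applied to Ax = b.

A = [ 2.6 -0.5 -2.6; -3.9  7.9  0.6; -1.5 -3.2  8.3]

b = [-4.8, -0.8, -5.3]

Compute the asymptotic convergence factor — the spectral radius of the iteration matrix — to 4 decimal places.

Let D = diag(2.6, 7.9, 8.3); L, U the strict triangles.
Jacobi T = -D⁻¹(L+U): T[2,0] = -(-1.5)/(8.3) = +0.1807; T[2,2] = 0.
  T[0,:] = [+0.0000, +0.1923, +1.0000]
  T[1,:] = [+0.4937, +0.0000, -0.0759]
  T[2,:] = [+0.1807, +0.3855, +0.0000]
eigenvalue magnitudes: 0.7137, 0.5128, 0.5128.
ρ = 0.7137; 0.7137 < 1: convergent.

0.7137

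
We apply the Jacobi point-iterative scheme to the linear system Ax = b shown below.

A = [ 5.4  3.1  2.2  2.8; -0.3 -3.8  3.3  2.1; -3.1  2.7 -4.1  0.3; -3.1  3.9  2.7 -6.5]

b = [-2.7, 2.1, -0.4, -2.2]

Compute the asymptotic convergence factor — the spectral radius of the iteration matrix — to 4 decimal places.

1.4950

A = D + L + U where D = diag(5.4, -3.8, -4.1, -6.5).
T_J = -D⁻¹(L+U): T[0,1] = -(3.1)/(5.4) = -0.5741; T[0,0] = 0.
  T[0,:] = [+0.0000 -0.5741 -0.4074 -0.5185]
  T[1,:] = [-0.0789 +0.0000 +0.8684 +0.5526]
  T[2,:] = [-0.7561 +0.6585 +0.0000 +0.0732]
  T[3,:] = [-0.4769 +0.6000 +0.4154 +0.0000]
moduli |λ_i(T)| = 1.4950, 0.7536, 0.3765, 0.3765.
ρ = 1.4950; 1.4950 > 1, so it fails to converge.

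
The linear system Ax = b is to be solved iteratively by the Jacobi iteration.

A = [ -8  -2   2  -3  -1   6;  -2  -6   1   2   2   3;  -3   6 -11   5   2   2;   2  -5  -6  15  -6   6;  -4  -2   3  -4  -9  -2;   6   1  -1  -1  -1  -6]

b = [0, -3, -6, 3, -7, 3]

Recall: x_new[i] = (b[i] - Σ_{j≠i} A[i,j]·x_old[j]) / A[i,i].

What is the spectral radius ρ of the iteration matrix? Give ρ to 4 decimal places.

Let D = diag(-8, -6, -11, 15, -9, -6); L, U the strict triangles.
Jacobi T = -D⁻¹(L+U): T[0,2] = -(2)/(-8) = +0.2500; T[0,0] = 0.
  T[0,:] = [+0.0000  -0.2500  +0.2500  -0.3750  -0.1250  +0.7500]
  T[1,:] = [-0.3333  +0.0000  +0.1667  +0.3333  +0.3333  +0.5000]
  T[2,:] = [-0.2727  +0.5455  +0.0000  +0.4545  +0.1818  +0.1818]
  T[3,:] = [-0.1333  +0.3333  +0.4000  +0.0000  +0.4000  -0.4000]
  T[4,:] = [-0.4444  -0.2222  +0.3333  -0.4444  +0.0000  -0.2222]
  T[5,:] = [+1.0000  +0.1667  -0.1667  -0.1667  -0.1667  +0.0000]
moduli |λ_i(T)| = 1.1445, 0.9699, 0.5054, 0.5054, 0.4854, 0.0213.
ρ = 1.1445; 1.1445 > 1: divergent.

1.1445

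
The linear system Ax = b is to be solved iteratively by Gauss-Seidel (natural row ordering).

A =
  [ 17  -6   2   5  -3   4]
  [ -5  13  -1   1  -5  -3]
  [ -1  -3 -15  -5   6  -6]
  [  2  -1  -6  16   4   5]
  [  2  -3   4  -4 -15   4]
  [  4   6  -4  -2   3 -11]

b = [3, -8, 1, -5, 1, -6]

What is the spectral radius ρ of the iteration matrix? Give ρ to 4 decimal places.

Write A = D+L+U with D = diag(17, 13, -15, 16, -15, -11).
T_GS = -(D+L)⁻¹U: row 0 first, T[0,4] = -(-3)/(17) = +0.1765; later rows by forward substitution.
  T[0,:] = [+0.0000 +0.3529 -0.1176 -0.2941 +0.1765 -0.2353]
  T[1,:] = [+0.0000 +0.1357 +0.0317 -0.1900 +0.4525 +0.1403]
  T[2,:] = [+0.0000 -0.0507 +0.0015 -0.2757 +0.2977 -0.4124]
  T[3,:] = [+0.0000 -0.0546 +0.0173 -0.0785 -0.1321 -0.4290]
  T[4,:] = [+0.0000 +0.0210 -0.0262 -0.0538 +0.0477 +0.2117]
  T[5,:] = [+0.0000 +0.2365 -0.0363 -0.1108 +0.2397 +0.2766]
|λ(T)| sorted: 0.6733, 0.1893, 0.1893, 0.1862, 0.0488, 0.0000.
ρ = 0.6733; 0.6733 < 1, so it converges for any x₀.

0.6733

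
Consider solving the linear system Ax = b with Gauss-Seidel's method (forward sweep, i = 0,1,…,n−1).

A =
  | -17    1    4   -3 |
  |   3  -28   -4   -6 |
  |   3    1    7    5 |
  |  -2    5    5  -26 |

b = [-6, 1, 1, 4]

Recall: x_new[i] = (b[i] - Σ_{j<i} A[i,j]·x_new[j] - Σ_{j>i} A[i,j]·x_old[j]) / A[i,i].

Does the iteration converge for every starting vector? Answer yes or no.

Diagonal D = diag(-17, -28, 7, -26); L, U strict lower/upper.
T_GS = -(D+L)⁻¹U: row 0 first, T[0,2] = -(4)/(-17) = +0.2353; later rows by forward substitution.
  T[0,:] = [+0.0000, +0.0588, +0.2353, -0.1765]
  T[1,:] = [+0.0000, +0.0063, -0.1176, -0.2332]
  T[2,:] = [+0.0000, -0.0261, -0.0840, -0.6053]
  T[3,:] = [+0.0000, -0.0083, -0.0569, -0.1477]
|roots of det(T-λI)|: 0.3192, 0.0744, 0.0195, 0.0000.
ρ = 0.3192; 0.3192 < 1, so it converges for any x₀.

yes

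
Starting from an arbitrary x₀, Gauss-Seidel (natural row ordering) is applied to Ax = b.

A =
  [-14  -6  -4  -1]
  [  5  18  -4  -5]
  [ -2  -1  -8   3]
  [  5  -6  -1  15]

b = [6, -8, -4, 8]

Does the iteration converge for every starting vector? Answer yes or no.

yes

Split A = D + L + U, D = diag(-14, 18, -8, 15).
GS T = -(D+L)⁻¹U: row 0 first, T[0,1] = -(-6)/(-14) = -0.4286; later rows by forward substitution.
  T[0,:] = [+0.0000 -0.4286 -0.2857 -0.0714]
  T[1,:] = [+0.0000 +0.1190 +0.3016 +0.2976]
  T[2,:] = [+0.0000 +0.0923 +0.0337 +0.3557]
  T[3,:] = [+0.0000 +0.1966 +0.2181 +0.1666]
|λ(T)| sorted: 0.5843, 0.1427, 0.1427, 0.0000.
ρ = 0.5843; 0.5843 < 1: convergent.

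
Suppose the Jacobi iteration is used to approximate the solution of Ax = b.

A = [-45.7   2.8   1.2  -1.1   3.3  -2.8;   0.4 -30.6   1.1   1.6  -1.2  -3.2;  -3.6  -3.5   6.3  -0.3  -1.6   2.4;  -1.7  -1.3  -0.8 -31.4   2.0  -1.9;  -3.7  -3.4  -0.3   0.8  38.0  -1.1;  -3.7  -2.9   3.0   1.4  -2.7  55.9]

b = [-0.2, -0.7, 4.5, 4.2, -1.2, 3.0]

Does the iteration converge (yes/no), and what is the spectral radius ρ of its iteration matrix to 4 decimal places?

Write A = D+L+U with D = diag(-45.7, -30.6, 6.3, -31.4, 38, 55.9).
Jacobi: T = -D⁻¹(L+U), T[1,4] = -(-1.2)/(-30.6) = -0.0392; T[1,1] = 0.
  T[0,:] = [+0.0000, +0.0613, +0.0263, -0.0241, +0.0722, -0.0613]
  T[1,:] = [+0.0131, +0.0000, +0.0359, +0.0523, -0.0392, -0.1046]
  T[2,:] = [+0.5714, +0.5556, +0.0000, +0.0476, +0.2540, -0.3810]
  T[3,:] = [-0.0541, -0.0414, -0.0255, +0.0000, +0.0637, -0.0605]
  T[4,:] = [+0.0974, +0.0895, +0.0079, -0.0211, +0.0000, +0.0289]
  T[5,:] = [+0.0662, +0.0519, -0.0537, -0.0250, +0.0483, +0.0000]
eigenvalue magnitudes: 0.2616, 0.1376, 0.1376, 0.0410, 0.0410, 0.0127.
ρ = 0.2616; 0.2616 < 1: convergent.

yes, ρ = 0.2616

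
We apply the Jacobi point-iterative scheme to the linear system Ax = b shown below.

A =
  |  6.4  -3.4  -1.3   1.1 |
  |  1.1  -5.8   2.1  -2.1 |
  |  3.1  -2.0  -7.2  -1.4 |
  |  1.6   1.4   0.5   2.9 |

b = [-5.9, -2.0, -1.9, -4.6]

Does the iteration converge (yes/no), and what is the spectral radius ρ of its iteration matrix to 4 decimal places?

Split A = D + L + U, D = diag(6.4, -5.8, -7.2, 2.9).
T_J = -D⁻¹(L+U): T[0,1] = -(-3.4)/(6.4) = +0.5312; T[0,0] = 0.
  T[0,:] = [+0.0000 +0.5312 +0.2031 -0.1719]
  T[1,:] = [+0.1897 +0.0000 +0.3621 -0.3621]
  T[2,:] = [+0.4306 -0.2778 +0.0000 -0.1944]
  T[3,:] = [-0.5517 -0.4828 -0.1724 +0.0000]
moduli |λ_i(T)| = 0.8489, 0.4701, 0.4701, 0.1573.
spectral radius ρ = 0.8489; 0.8489 < 1: convergent.

yes, ρ = 0.8489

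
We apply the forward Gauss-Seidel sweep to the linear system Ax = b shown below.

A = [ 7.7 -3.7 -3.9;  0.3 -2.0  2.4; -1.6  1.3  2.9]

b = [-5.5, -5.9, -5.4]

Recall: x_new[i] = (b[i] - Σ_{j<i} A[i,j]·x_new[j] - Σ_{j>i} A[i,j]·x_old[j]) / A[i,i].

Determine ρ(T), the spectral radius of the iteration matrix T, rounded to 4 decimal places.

Diagonal D = diag(7.7, -2, 2.9); L, U strict lower/upper.
Gauss-Seidel: T = -(D+L)⁻¹U, row 0 first, T[0,2] = -(-3.9)/(7.7) = +0.5065; later rows by forward substitution.
  T[0,:] = [+0.0000, +0.4805, +0.5065]
  T[1,:] = [+0.0000, +0.0721, +1.2760]
  T[2,:] = [+0.0000, +0.2328, -0.2925]
eigenvalue magnitudes: 0.6849, 0.4645, 0.0000.
spectral radius ρ = 0.6849; 0.6849 < 1, so it converges for any x₀.

0.6849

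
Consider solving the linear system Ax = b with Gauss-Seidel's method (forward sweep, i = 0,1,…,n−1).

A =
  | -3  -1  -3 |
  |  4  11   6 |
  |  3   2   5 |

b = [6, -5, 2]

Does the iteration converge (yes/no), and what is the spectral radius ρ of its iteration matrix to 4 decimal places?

Diagonal D = diag(-3, 11, 5); L, U strict lower/upper.
Gauss-Seidel: T = -(D+L)⁻¹U, row 0 first, T[0,1] = -(-1)/(-3) = -0.3333; later rows by forward substitution.
  T[0,:] = [+0.0000  -0.3333  -1.0000]
  T[1,:] = [+0.0000  +0.1212  -0.1818]
  T[2,:] = [+0.0000  +0.1515  +0.6727]
|eigenvalues of T|: 0.6172, 0.1768, 0.0000.
spectral radius ρ = 0.6172; 0.6172 < 1, so it converges for any x₀.

yes, ρ = 0.6172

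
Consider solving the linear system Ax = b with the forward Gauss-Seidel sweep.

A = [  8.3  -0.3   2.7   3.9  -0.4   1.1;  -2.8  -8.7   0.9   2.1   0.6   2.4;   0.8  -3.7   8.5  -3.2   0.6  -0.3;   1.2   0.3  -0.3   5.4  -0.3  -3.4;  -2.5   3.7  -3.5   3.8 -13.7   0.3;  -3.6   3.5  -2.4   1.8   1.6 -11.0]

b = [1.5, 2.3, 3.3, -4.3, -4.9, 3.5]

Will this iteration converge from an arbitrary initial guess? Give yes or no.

Write A = D+L+U with D = diag(8.3, -8.7, 8.5, 5.4, -13.7, -11).
T_GS = -(D+L)⁻¹U: row 0 first, T[0,3] = -(3.9)/(8.3) = -0.4699; later rows by forward substitution.
  T[0,:] = [+0.0000, +0.0361, -0.3253, -0.4699, +0.0482, -0.1325]
  T[1,:] = [+0.0000, -0.0116, +0.2081, +0.3926, +0.0535, +0.3185]
  T[2,:] = [+0.0000, -0.0085, +0.1212, +0.5916, -0.0519, +0.1864]
  T[3,:] = [+0.0000, -0.0079, +0.0675, +0.1155, +0.0390, +0.6517]
  T[4,:] = [+0.0000, -0.0098, +0.1033, +0.0727, +0.0297, +0.2653]
  T[5,:] = [+0.0000, -0.0164, +0.1723, +0.1791, +0.0233, +0.2493]
|λ(T)| sorted: 0.7210, 0.2414, 0.2414, 0.0110, 0.0012, 0.0000.
ρ = 0.7210; 0.7210 < 1, so it converges for any x₀.

yes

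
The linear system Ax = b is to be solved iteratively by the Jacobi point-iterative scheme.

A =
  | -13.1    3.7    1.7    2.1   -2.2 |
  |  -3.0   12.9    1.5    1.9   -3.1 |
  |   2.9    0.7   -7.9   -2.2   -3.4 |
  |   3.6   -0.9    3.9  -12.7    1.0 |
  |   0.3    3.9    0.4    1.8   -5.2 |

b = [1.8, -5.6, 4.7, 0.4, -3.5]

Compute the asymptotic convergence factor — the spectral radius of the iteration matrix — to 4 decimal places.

Let D = diag(-13.1, 12.9, -7.9, -12.7, -5.2); L, U the strict triangles.
Jacobi T = -D⁻¹(L+U): T[2,0] = -(2.9)/(-7.9) = +0.3671; T[2,2] = 0.
  T[0,:] = [+0.0000  +0.2824  +0.1298  +0.1603  -0.1679]
  T[1,:] = [+0.2326  +0.0000  -0.1163  -0.1473  +0.2403]
  T[2,:] = [+0.3671  +0.0886  +0.0000  -0.2785  -0.4304]
  T[3,:] = [+0.2835  -0.0709  +0.3071  +0.0000  +0.0787]
  T[4,:] = [+0.0577  +0.7500  +0.0769  +0.3462  +0.0000]
|λ(T)| sorted: 0.6585, 0.3865, 0.3027, 0.3027, 0.0042.
spectral radius ρ = 0.6585; 0.6585 < 1, so it converges for any x₀.

0.6585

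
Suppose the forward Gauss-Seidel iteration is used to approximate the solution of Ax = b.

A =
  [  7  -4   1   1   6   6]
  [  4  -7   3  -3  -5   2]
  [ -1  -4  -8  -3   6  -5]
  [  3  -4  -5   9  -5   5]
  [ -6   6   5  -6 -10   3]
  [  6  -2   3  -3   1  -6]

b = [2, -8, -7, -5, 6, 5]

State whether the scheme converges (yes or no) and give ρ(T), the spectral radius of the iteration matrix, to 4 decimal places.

no, ρ = 1.1296

Write A = D+L+U with D = diag(7, -7, -8, 9, -10, -6).
Gauss-Seidel: T = -(D+L)⁻¹U, row 0 first, T[0,3] = -(1)/(7) = -0.1429; later rows by forward substitution.
  T[0,:] = [+0.0000, +0.5714, -0.1429, -0.1429, -0.8571, -0.8571]
  T[1,:] = [+0.0000, +0.3265, +0.3469, -0.5102, -1.2041, -0.2041]
  T[2,:] = [+0.0000, -0.2347, -0.1556, -0.1020, +1.4592, -0.4158]
  T[3,:] = [+0.0000, -0.1757, +0.1154, -0.2358, +1.1168, -0.5916]
  T[4,:] = [+0.0000, -0.1588, +0.1469, -0.1299, -0.1486, +0.8389]
  T[5,:] = [+0.0000, +0.4066, -0.3695, +0.0724, -0.3094, -0.5614]
|eigenvalues of T|: 1.1296, 0.6944, 0.6944, 0.1676, 0.1676, 0.0000.
ρ(T) = max|λ| = 1.1296; 1.1296 > 1 ⇒ diverges.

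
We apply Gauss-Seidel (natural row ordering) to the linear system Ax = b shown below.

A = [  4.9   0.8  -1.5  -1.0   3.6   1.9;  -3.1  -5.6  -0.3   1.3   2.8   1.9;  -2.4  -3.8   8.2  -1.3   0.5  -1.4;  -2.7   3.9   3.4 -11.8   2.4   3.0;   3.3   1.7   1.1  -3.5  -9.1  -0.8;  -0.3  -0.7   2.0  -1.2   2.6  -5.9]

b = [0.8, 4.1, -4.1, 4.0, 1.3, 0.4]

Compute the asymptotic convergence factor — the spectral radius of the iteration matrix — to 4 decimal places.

A = D + L + U where D = diag(4.9, -5.6, 8.2, -11.8, -9.1, -5.9).
GS T = -(D+L)⁻¹U: row 0 first, T[0,5] = -(1.9)/(4.9) = -0.3878; later rows by forward substitution.
  T[0,:] = [+0.0000, -0.1633, +0.3061, +0.2041, -0.7347, -0.3878]
  T[1,:] = [+0.0000, +0.0904, -0.2230, +0.1192, +0.9067, +0.5539]
  T[2,:] = [+0.0000, -0.0059, -0.0138, +0.2735, +0.1442, +0.3139]
  T[3,:] = [+0.0000, +0.0655, -0.1477, +0.0715, +0.7127, +0.6165]
  T[4,:] = [+0.0000, -0.0682, +0.1245, +0.1018, -0.3537, -0.3242]
  T[5,:] = [+0.0000, -0.0478, +0.0911, +0.0985, -0.3222, -0.2078]
moduli |λ_i(T)| = 0.6771, 0.2387, 0.0504, 0.0504, 0.0031, 0.0000.
ρ(T) = max|λ| = 0.6771; 0.6771 < 1: convergent.

0.6771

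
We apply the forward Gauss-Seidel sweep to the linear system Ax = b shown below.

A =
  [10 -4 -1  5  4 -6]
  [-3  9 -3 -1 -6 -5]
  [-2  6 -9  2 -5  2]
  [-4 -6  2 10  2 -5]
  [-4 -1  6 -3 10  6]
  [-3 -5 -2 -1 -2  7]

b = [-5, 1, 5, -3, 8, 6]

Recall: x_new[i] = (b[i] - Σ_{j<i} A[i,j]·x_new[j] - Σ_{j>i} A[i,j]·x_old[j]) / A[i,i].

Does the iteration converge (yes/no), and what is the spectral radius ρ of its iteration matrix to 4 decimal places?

no, ρ = 1.2540

A = D + L + U where D = diag(10, 9, -9, 10, 10, 7).
Gauss-Seidel: T = -(D+L)⁻¹U, row 0 first, T[0,3] = -(5)/(10) = -0.5000; later rows by forward substitution.
  T[0,:] = [+0.0000  +0.4000  +0.1000  -0.5000  -0.4000  +0.6000]
  T[1,:] = [+0.0000  +0.1333  +0.3667  -0.0556  +0.5333  +0.7556]
  T[2,:] = [+0.0000  +0.0000  +0.2222  +0.2963  -0.1111  +0.5926]
  T[3,:] = [+0.0000  +0.2400  +0.2156  -0.2926  -0.0178  +1.0748]
  T[4,:] = [+0.0000  +0.2453  +0.0080  -0.4711  -0.0453  -0.3176]
  T[5,:] = [+0.0000  +0.3710  +0.4013  -0.3457  +0.1623  +1.0290]
eigenvalue magnitudes: 1.2540, 0.4860, 0.2544, 0.2544, 0.0386, 0.0000.
ρ = 1.2540; 1.2540 > 1: divergent.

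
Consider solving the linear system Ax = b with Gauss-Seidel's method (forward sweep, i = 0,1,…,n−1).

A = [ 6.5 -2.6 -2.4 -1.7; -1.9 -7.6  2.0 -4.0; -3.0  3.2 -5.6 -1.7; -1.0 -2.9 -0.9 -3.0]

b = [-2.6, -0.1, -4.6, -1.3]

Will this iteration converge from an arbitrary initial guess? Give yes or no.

yes

Split A = D + L + U, D = diag(6.5, -7.6, -5.6, -3).
GS T = -(D+L)⁻¹U: row 0 first, T[0,1] = -(-2.6)/(6.5) = +0.4000; later rows by forward substitution.
  T[0,:] = [+0.0000 +0.4000 +0.3692 +0.2615]
  T[1,:] = [+0.0000 -0.1000 +0.1709 -0.5917]
  T[2,:] = [+0.0000 -0.2714 -0.1002 -0.7818]
  T[3,:] = [+0.0000 +0.0448 -0.2582 +0.7193]
moduli |λ_i(T)| = 0.8452, 0.2812, 0.0448, 0.0000.
spectral radius ρ = 0.8452; 0.8452 < 1: convergent.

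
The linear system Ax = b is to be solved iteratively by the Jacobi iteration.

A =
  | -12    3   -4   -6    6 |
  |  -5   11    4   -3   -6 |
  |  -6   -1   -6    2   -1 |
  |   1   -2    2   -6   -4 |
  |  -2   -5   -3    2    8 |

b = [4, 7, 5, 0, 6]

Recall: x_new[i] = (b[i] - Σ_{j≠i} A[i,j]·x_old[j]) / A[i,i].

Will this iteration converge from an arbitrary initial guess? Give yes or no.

no

Split A = D + L + U, D = diag(-12, 11, -6, -6, 8).
T_J = -D⁻¹(L+U): T[2,4] = -(-1)/(-6) = -0.1667; T[2,2] = 0.
  T[0,:] = [+0.0000  +0.2500  -0.3333  -0.5000  +0.5000]
  T[1,:] = [+0.4545  +0.0000  -0.3636  +0.2727  +0.5455]
  T[2,:] = [-1.0000  -0.1667  +0.0000  +0.3333  -0.1667]
  T[3,:] = [+0.1667  -0.3333  +0.3333  +0.0000  -0.6667]
  T[4,:] = [+0.2500  +0.6250  +0.3750  -0.2500  +0.0000]
|eigenvalues of T|: 1.1551, 0.8612, 0.2218, 0.2218, 0.0822.
ρ(T) = max|λ| = 1.1551; 1.1551 > 1, so it fails to converge.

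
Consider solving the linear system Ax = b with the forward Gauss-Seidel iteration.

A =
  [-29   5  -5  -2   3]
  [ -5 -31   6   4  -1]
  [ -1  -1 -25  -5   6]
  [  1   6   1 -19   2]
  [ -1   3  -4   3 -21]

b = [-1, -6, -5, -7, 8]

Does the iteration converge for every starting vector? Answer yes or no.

Let D = diag(-29, -31, -25, -19, -21); L, U the strict triangles.
Gauss-Seidel: T = -(D+L)⁻¹U, row 0 first, T[0,4] = -(3)/(-29) = +0.1034; later rows by forward substitution.
  T[0,:] = [+0.0000 +0.1724 -0.1724 -0.0690 +0.1034]
  T[1,:] = [+0.0000 -0.0278 +0.2214 +0.1402 -0.0489]
  T[2,:] = [+0.0000 -0.0058 -0.0020 -0.2028 +0.2378]
  T[3,:] = [+0.0000 -0.0000 +0.0607 +0.0300 +0.1078]
  T[4,:] = [+0.0000 -0.0111 +0.0489 +0.0662 -0.0418]
|roots of det(T-λI)|: 0.1563, 0.0962, 0.0962, 0.0232, 0.0000.
ρ(T) = max|λ| = 0.1563; 0.1563 < 1 ⇒ converges.

yes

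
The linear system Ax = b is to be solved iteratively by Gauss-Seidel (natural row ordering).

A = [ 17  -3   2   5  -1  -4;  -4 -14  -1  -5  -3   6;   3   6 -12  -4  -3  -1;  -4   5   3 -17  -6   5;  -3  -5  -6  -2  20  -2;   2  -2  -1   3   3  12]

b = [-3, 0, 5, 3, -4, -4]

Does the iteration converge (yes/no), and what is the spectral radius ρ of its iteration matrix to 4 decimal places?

Diagonal D = diag(17, -14, -12, -17, 20, 12); L, U strict lower/upper.
GS T = -(D+L)⁻¹U: row 0 first, T[0,1] = -(-3)/(17) = +0.1765; later rows by forward substitution.
  T[0,:] = [+0.0000  +0.1765  -0.1176  -0.2941  +0.0588  +0.2353]
  T[1,:] = [+0.0000  -0.0504  -0.0378  -0.2731  -0.2311  +0.3613]
  T[2,:] = [+0.0000  +0.0189  -0.0483  -0.5434  -0.3508  +0.1562]
  T[3,:] = [+0.0000  -0.0530  +0.0080  -0.1070  -0.4967  +0.3726]
  T[4,:] = [+0.0000  +0.0142  -0.0408  -0.2861  -0.2039  +0.3097]
  T[5,:] = [+0.0000  -0.0265  +0.0175  +0.0565  +0.0976  -0.1366]
eigenvalue magnitudes: 0.6751, 0.1956, 0.0583, 0.0583, 0.0551, 0.0000.
ρ = 0.6751; 0.6751 < 1 ⇒ converges.

yes, ρ = 0.6751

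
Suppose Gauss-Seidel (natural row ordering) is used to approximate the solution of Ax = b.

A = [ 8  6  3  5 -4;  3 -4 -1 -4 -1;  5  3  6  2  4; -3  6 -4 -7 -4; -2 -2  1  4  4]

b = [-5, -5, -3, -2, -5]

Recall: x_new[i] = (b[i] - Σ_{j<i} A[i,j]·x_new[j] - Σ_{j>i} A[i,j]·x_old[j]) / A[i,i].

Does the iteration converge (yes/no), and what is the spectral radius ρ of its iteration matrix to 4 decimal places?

no, ρ = 1.6614

Diagonal D = diag(8, -4, 6, -7, 4); L, U strict lower/upper.
Gauss-Seidel: T = -(D+L)⁻¹U, row 0 first, T[0,3] = -(5)/(8) = -0.6250; later rows by forward substitution.
  T[0,:] = [+0.0000, -0.7500, -0.3750, -0.6250, +0.5000]
  T[1,:] = [+0.0000, -0.5625, -0.5312, -1.4688, +0.1250]
  T[2,:] = [+0.0000, +0.9063, +0.5781, +0.9219, -1.1458]
  T[3,:] = [+0.0000, -0.6786, -0.6250, -1.5179, -0.0238]
  T[4,:] = [+0.0000, -0.2042, +0.0273, +0.2405, +0.6228]
eigenvalue magnitudes: 1.6614, 0.5738, 0.1369, 0.1369, 0.0000.
spectral radius ρ = 1.6614; 1.6614 > 1: divergent.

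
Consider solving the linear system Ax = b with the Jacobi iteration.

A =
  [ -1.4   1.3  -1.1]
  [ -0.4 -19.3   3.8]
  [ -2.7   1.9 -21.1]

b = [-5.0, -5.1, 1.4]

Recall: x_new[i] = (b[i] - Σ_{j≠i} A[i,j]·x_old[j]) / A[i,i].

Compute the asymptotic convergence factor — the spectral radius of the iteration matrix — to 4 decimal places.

Split A = D + L + U, D = diag(-1.4, -19.3, -21.1).
Jacobi T = -D⁻¹(L+U): T[0,1] = -(1.3)/(-1.4) = +0.9286; T[0,0] = 0.
  T[0,:] = [+0.0000 +0.9286 -0.7857]
  T[1,:] = [-0.0207 +0.0000 +0.1969]
  T[2,:] = [-0.1280 +0.0900 +0.0000]
|λ(T)| sorted: 0.3934, 0.2361, 0.2361.
ρ = 0.3934; 0.3934 < 1: convergent.

0.3934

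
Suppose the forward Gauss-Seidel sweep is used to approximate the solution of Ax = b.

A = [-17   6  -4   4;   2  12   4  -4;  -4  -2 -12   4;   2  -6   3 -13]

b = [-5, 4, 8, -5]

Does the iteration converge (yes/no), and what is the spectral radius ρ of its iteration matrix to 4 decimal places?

Split A = D + L + U, D = diag(-17, 12, -12, -13).
Gauss-Seidel: T = -(D+L)⁻¹U, row 0 first, T[0,1] = -(6)/(-17) = +0.3529; later rows by forward substitution.
  T[0,:] = [+0.0000  +0.3529  -0.2353  +0.2353]
  T[1,:] = [+0.0000  -0.0588  -0.2941  +0.2941]
  T[2,:] = [+0.0000  -0.1078  +0.1275  +0.2059]
  T[3,:] = [+0.0000  +0.0566  +0.1290  -0.0520]
moduli |λ_i(T)| = 0.3160, 0.2587, 0.0738, 0.0000.
spectral radius ρ = 0.3160; 0.3160 < 1, so it converges for any x₀.

yes, ρ = 0.3160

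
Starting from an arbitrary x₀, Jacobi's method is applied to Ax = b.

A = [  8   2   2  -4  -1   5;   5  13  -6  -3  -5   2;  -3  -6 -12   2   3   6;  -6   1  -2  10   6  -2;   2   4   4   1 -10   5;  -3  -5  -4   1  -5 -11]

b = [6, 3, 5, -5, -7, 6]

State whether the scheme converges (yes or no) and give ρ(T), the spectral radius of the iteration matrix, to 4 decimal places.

Diagonal D = diag(8, 13, -12, 10, -10, -11); L, U strict lower/upper.
Jacobi: T = -D⁻¹(L+U), T[4,0] = -(2)/(-10) = +0.2000; T[4,4] = 0.
  T[0,:] = [+0.0000 -0.2500 -0.2500 +0.5000 +0.1250 -0.6250]
  T[1,:] = [-0.3846 +0.0000 +0.4615 +0.2308 +0.3846 -0.1538]
  T[2,:] = [-0.2500 -0.5000 +0.0000 +0.1667 +0.2500 +0.5000]
  T[3,:] = [+0.6000 -0.1000 +0.2000 +0.0000 -0.6000 +0.2000]
  T[4,:] = [+0.2000 +0.4000 +0.4000 +0.1000 +0.0000 +0.5000]
  T[5,:] = [-0.2727 -0.4545 -0.3636 +0.0909 -0.4545 +0.0000]
eigenvalue magnitudes: 1.1584, 0.9096, 0.9096, 0.6168, 0.3584, 0.3584.
spectral radius ρ = 1.1584; 1.1584 > 1: divergent.

no, ρ = 1.1584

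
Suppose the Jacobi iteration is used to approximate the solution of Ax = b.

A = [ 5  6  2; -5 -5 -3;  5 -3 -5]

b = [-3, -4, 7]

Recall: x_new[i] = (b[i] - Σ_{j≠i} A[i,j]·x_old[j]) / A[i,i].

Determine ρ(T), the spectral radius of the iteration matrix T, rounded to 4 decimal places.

1.2434

Diagonal D = diag(5, -5, -5); L, U strict lower/upper.
Jacobi: T = -D⁻¹(L+U), T[2,1] = -(-3)/(-5) = -0.6000; T[2,2] = 0.
  T[0,:] = [+0.0000, -1.2000, -0.4000]
  T[1,:] = [-1.0000, +0.0000, -0.6000]
  T[2,:] = [+1.0000, -0.6000, +0.0000]
eigenvalue magnitudes: 1.2434, 0.6434, 0.6000.
ρ = 1.2434; 1.2434 > 1: divergent.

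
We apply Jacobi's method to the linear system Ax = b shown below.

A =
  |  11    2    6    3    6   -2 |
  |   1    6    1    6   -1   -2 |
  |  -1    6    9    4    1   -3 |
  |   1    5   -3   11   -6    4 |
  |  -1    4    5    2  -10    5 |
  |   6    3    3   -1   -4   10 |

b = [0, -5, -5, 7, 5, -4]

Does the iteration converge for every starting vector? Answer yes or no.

Let D = diag(11, 6, 9, 11, -10, 10); L, U the strict triangles.
T_J = -D⁻¹(L+U): T[0,3] = -(3)/(11) = -0.2727; T[0,0] = 0.
  T[0,:] = [+0.0000, -0.1818, -0.5455, -0.2727, -0.5455, +0.1818]
  T[1,:] = [-0.1667, +0.0000, -0.1667, -1.0000, +0.1667, +0.3333]
  T[2,:] = [+0.1111, -0.6667, +0.0000, -0.4444, -0.1111, +0.3333]
  T[3,:] = [-0.0909, -0.4545, +0.2727, +0.0000, +0.5455, -0.3636]
  T[4,:] = [-0.1000, +0.4000, +0.5000, +0.2000, +0.0000, +0.5000]
  T[5,:] = [-0.6000, -0.3000, -0.3000, +0.1000, +0.4000, +0.0000]
|eigenvalues of T|: 1.1268, 0.8427, 0.8427, 0.7510, 0.7510, 0.0890.
spectral radius ρ = 1.1268; 1.1268 > 1, so it fails to converge.

no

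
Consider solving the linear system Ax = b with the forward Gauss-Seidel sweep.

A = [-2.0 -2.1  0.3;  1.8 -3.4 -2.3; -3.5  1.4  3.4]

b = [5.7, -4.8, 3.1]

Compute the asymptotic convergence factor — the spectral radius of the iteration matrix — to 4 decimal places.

0.9364

Split A = D + L + U, D = diag(-2, -3.4, 3.4).
GS T = -(D+L)⁻¹U: row 0 first, T[0,2] = -(0.3)/(-2) = +0.1500; later rows by forward substitution.
  T[0,:] = [+0.0000  -1.0500  +0.1500]
  T[1,:] = [+0.0000  -0.5559  -0.5971]
  T[2,:] = [+0.0000  -0.8520  +0.4003]
eigenvalue magnitudes: 0.9364, 0.7808, 0.0000.
ρ = 0.9364; 0.9364 < 1, so it converges for any x₀.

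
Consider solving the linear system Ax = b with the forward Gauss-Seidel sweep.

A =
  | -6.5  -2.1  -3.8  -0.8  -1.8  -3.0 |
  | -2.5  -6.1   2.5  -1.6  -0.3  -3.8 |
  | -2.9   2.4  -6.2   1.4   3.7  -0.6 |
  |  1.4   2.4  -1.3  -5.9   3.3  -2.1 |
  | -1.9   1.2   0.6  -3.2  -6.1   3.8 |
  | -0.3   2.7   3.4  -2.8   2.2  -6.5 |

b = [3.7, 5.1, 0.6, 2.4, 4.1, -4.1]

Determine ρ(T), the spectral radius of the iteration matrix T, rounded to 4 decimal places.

1.3290

Split A = D + L + U, D = diag(-6.5, -6.1, -6.2, -5.9, -6.1, -6.5).
T_GS = -(D+L)⁻¹U: row 0 first, T[0,1] = -(-2.1)/(-6.5) = -0.3231; later rows by forward substitution.
  T[0,:] = [+0.0000  -0.3231  -0.5846  -0.1231  -0.2769  -0.4615]
  T[1,:] = [+0.0000  +0.1324  +0.6494  -0.2119  +0.0643  -0.4338]
  T[2,:] = [+0.0000  +0.2024  +0.5248  +0.2014  +0.7512  -0.0488]
  T[3,:] = [+0.0000  -0.0674  +0.0098  -0.1598  +0.3543  -0.6312]
  T[4,:] = [+0.0000  +0.1819  +0.3563  +0.1003  -0.0130  +1.0077]
  T[5,:] = [+0.0000  +0.2664  +0.6877  +0.1258  +0.2754  +0.4285]
moduli |λ_i(T)| = 1.3290, 0.4020, 0.4020, 0.2131, 0.0105, 0.0000.
ρ = 1.3290; 1.3290 > 1, so it fails to converge.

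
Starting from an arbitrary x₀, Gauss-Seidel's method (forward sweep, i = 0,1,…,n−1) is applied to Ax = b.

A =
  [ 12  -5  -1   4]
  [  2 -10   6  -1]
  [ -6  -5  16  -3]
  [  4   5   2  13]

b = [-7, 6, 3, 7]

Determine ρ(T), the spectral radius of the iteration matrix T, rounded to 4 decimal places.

0.5541

Let D = diag(12, -10, 16, 13); L, U the strict triangles.
T_GS = -(D+L)⁻¹U: row 0 first, T[0,3] = -(4)/(12) = -0.3333; later rows by forward substitution.
  T[0,:] = [+0.0000  +0.4167  +0.0833  -0.3333]
  T[1,:] = [+0.0000  +0.0833  +0.6167  -0.1667]
  T[2,:] = [+0.0000  +0.1823  +0.2240  +0.0104]
  T[3,:] = [+0.0000  -0.1883  -0.2973  +0.1651]
|λ(T)| sorted: 0.5541, 0.2073, 0.1256, 0.0000.
spectral radius ρ = 0.5541; 0.5541 < 1: convergent.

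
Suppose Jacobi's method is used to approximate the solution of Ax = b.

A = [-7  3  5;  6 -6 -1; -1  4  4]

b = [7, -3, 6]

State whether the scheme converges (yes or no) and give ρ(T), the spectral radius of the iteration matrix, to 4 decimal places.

A = D + L + U where D = diag(-7, -6, 4).
T_J = -D⁻¹(L+U): T[2,1] = -(4)/(4) = -1.0000; T[2,2] = 0.
  T[0,:] = [+0.0000, +0.4286, +0.7143]
  T[1,:] = [+1.0000, +0.0000, -0.1667]
  T[2,:] = [+0.2500, -1.0000, +0.0000]
eigenvalue magnitudes: 1.1806, 0.7875, 0.7875.
ρ(T) = max|λ| = 1.1806; 1.1806 > 1, so it fails to converge.

no, ρ = 1.1806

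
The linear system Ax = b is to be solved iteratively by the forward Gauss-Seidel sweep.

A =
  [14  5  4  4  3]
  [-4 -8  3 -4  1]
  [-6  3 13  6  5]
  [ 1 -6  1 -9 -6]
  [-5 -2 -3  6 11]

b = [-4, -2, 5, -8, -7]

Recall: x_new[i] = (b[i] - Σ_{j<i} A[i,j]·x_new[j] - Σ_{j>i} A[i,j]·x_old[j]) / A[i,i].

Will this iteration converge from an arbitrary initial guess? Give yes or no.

yes

Write A = D+L+U with D = diag(14, -8, 13, -9, 11).
T_GS = -(D+L)⁻¹U: row 0 first, T[0,1] = -(5)/(14) = -0.3571; later rows by forward substitution.
  T[0,:] = [+0.0000, -0.3571, -0.2857, -0.2857, -0.2143]
  T[1,:] = [+0.0000, +0.1786, +0.5179, -0.3571, +0.2321]
  T[2,:] = [+0.0000, -0.2060, -0.2514, -0.5110, -0.5371]
  T[3,:] = [+0.0000, -0.1816, -0.4049, +0.1496, -0.9049]
  T[4,:] = [+0.0000, -0.0870, +0.1166, -0.4158, +0.2919]
|eigenvalues of T|: 0.8578, 0.5483, 0.2314, 0.1721, 0.0000.
ρ(T) = max|λ| = 0.8578; 0.8578 < 1, so it converges for any x₀.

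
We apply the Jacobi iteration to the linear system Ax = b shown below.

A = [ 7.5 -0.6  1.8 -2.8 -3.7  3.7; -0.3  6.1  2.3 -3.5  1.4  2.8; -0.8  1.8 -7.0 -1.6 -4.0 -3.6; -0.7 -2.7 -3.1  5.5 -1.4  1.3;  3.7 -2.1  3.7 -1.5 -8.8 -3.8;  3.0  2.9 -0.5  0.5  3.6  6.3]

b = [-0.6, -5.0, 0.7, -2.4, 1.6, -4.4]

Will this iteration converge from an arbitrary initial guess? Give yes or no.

Let D = diag(7.5, 6.1, -7, 5.5, -8.8, 6.3); L, U the strict triangles.
Jacobi: T = -D⁻¹(L+U), T[5,1] = -(2.9)/(6.3) = -0.4603; T[5,5] = 0.
  T[0,:] = [+0.0000 +0.0800 -0.2400 +0.3733 +0.4933 -0.4933]
  T[1,:] = [+0.0492 +0.0000 -0.3770 +0.5738 -0.2295 -0.4590]
  T[2,:] = [-0.1143 +0.2571 +0.0000 -0.2286 -0.5714 -0.5143]
  T[3,:] = [+0.1273 +0.4909 +0.5636 +0.0000 +0.2545 -0.2364]
  T[4,:] = [+0.4205 -0.2386 +0.4205 -0.1705 +0.0000 -0.4318]
  T[5,:] = [-0.4762 -0.4603 +0.0794 -0.0794 -0.5714 +0.0000]
|eigenvalues of T|: 1.1266, 0.8760, 0.7036, 0.7036, 0.4831, 0.4654.
spectral radius ρ = 1.1266; 1.1266 > 1 ⇒ diverges.

no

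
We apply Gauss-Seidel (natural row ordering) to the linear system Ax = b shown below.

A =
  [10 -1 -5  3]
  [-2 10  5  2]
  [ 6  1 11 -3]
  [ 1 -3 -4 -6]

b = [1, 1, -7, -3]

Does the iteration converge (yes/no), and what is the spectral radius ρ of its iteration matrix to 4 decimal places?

yes, ρ = 0.6926

Split A = D + L + U, D = diag(10, 10, 11, -6).
GS T = -(D+L)⁻¹U: row 0 first, T[0,2] = -(-5)/(10) = +0.5000; later rows by forward substitution.
  T[0,:] = [+0.0000 +0.1000 +0.5000 -0.3000]
  T[1,:] = [+0.0000 +0.0200 -0.4000 -0.2600]
  T[2,:] = [+0.0000 -0.0564 -0.2364 +0.4600]
  T[3,:] = [+0.0000 +0.0442 +0.4409 -0.2267]
moduli |λ_i(T)| = 0.6926, 0.2356, 0.0139, 0.0000.
spectral radius ρ = 0.6926; 0.6926 < 1 ⇒ converges.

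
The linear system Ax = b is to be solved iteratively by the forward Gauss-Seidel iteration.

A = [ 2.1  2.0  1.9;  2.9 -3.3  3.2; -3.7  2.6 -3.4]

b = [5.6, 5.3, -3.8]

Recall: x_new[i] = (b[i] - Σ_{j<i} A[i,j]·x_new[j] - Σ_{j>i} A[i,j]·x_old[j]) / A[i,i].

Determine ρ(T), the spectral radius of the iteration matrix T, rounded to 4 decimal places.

Write A = D+L+U with D = diag(2.1, -3.3, -3.4).
GS T = -(D+L)⁻¹U: row 0 first, T[0,1] = -(2)/(2.1) = -0.9524; later rows by forward substitution.
  T[0,:] = [+0.0000, -0.9524, -0.9048]
  T[1,:] = [+0.0000, -0.8369, +0.1746]
  T[2,:] = [+0.0000, +0.3964, +1.1181]
|eigenvalues of T|: 1.1529, 0.8717, 0.0000.
ρ = 1.1529; 1.1529 > 1, so it fails to converge.

1.1529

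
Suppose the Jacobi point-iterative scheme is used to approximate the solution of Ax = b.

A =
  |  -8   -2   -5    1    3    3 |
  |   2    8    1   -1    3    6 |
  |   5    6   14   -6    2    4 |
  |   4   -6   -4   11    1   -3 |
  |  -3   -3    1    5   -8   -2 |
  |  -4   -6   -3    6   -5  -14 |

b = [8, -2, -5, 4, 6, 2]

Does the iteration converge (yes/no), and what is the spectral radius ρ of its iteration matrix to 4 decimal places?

A = D + L + U where D = diag(-8, 8, 14, 11, -8, -14).
T_J = -D⁻¹(L+U): T[2,1] = -(6)/(14) = -0.4286; T[2,2] = 0.
  T[0,:] = [+0.0000 -0.2500 -0.6250 +0.1250 +0.3750 +0.3750]
  T[1,:] = [-0.2500 +0.0000 -0.1250 +0.1250 -0.3750 -0.7500]
  T[2,:] = [-0.3571 -0.4286 +0.0000 +0.4286 -0.1429 -0.2857]
  T[3,:] = [-0.3636 +0.5455 +0.3636 +0.0000 -0.0909 +0.2727]
  T[4,:] = [-0.3750 -0.3750 +0.1250 +0.6250 +0.0000 -0.2500]
  T[5,:] = [-0.2857 -0.4286 -0.2143 +0.4286 -0.3571 +0.0000]
|eigenvalues of T|: 1.3119, 0.6563, 0.6563, 0.4865, 0.2605, 0.2303.
ρ(T) = max|λ| = 1.3119; 1.3119 > 1: divergent.

no, ρ = 1.3119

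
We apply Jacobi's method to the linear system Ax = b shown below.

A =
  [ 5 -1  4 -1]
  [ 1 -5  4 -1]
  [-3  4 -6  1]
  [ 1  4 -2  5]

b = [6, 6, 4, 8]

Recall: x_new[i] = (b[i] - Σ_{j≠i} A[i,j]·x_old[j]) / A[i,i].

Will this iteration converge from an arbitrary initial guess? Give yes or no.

no

Write A = D+L+U with D = diag(5, -5, -6, 5).
T_J = -D⁻¹(L+U): T[1,0] = -(1)/(-5) = +0.2000; T[1,1] = 0.
  T[0,:] = [+0.0000 +0.2000 -0.8000 +0.2000]
  T[1,:] = [+0.2000 +0.0000 +0.8000 -0.2000]
  T[2,:] = [-0.5000 +0.6667 +0.0000 +0.1667]
  T[3,:] = [-0.2000 -0.8000 +0.4000 +0.0000]
|eigenvalues of T|: 1.2229, 0.8730, 0.2000, 0.1499.
ρ(T) = max|λ| = 1.2229; 1.2229 > 1, so it fails to converge.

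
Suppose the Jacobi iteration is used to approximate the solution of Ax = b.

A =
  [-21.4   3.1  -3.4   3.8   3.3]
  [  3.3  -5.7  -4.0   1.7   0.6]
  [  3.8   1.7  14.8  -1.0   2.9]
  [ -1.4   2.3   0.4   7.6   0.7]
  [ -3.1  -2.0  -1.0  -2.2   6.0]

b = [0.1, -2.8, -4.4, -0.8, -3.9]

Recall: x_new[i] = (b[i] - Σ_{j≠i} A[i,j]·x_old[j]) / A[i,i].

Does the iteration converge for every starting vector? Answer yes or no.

Split A = D + L + U, D = diag(-21.4, -5.7, 14.8, 7.6, 6).
T_J = -D⁻¹(L+U): T[1,0] = -(3.3)/(-5.7) = +0.5789; T[1,1] = 0.
  T[0,:] = [+0.0000 +0.1449 -0.1589 +0.1776 +0.1542]
  T[1,:] = [+0.5789 +0.0000 -0.7018 +0.2982 +0.1053]
  T[2,:] = [-0.2568 -0.1149 +0.0000 +0.0676 -0.1959]
  T[3,:] = [+0.1842 -0.3026 -0.0526 +0.0000 -0.0921]
  T[4,:] = [+0.5167 +0.3333 +0.1667 +0.3667 +0.0000]
|eigenvalues of T|: 0.5880, 0.4146, 0.4146, 0.3335, 0.2187.
ρ(T) = max|λ| = 0.5880; 0.5880 < 1, so it converges for any x₀.

yes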